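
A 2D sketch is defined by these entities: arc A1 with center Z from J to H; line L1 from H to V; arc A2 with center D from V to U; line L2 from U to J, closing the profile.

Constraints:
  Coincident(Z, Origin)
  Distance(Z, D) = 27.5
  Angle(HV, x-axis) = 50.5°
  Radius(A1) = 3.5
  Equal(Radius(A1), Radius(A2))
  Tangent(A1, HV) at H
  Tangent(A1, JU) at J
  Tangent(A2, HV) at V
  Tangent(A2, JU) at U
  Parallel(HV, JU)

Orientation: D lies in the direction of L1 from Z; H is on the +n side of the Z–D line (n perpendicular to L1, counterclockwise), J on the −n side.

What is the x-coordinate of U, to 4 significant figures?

20.19

The slot axis is L1's direction at 50.5°, so u = (cos 50.5°, sin 50.5°) = (0.6361, 0.7716) and n = (−sin 50.5°, cos 50.5°) = (-0.7716, 0.6361). Z is at the origin and D lies 27.5 along u from Z, so D = 27.5·u = (17.49, 21.22). Tangency of A1 to both parallel lines with radius 3.5 puts H and J at Z ± 3.5·n: H = (-2.701, 2.226), J = (2.701, -2.226). Equal radii place V and U the same way about D: V = D + 3.5·n = (14.79, 23.45), U = D − 3.5·n = (20.19, 18.99). So U.x = 20.19.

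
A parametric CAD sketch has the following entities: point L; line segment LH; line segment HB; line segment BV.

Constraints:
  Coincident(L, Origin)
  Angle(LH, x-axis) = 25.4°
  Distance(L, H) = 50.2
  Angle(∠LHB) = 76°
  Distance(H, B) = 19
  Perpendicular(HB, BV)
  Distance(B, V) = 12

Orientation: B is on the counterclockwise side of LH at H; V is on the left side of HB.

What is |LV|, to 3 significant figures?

37.3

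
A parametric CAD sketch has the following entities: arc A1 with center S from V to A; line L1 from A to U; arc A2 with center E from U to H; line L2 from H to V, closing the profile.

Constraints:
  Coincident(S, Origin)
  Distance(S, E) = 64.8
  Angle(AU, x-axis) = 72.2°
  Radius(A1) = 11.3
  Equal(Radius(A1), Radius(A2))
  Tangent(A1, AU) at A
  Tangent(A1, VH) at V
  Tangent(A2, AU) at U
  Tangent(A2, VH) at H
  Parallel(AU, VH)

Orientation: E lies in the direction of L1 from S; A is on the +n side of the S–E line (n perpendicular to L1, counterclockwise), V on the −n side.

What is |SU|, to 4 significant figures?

65.78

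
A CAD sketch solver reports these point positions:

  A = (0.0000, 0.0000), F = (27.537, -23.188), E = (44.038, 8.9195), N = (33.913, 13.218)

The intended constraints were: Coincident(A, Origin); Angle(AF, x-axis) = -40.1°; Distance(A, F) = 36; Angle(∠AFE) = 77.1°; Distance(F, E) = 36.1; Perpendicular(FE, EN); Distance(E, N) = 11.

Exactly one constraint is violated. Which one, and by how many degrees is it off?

Perpendicular(FE, EN) — off by 4.20°.

A = (0.00, 0.00) ✓; AF at -40.10° ✓; |AF| = 36.00 ✓; ∠AFE = 77.10° ✓; |FE| = 36.10 ✓; ∠(FE, EN) = 94.20° ✗; |EN| = 11.00 ✓.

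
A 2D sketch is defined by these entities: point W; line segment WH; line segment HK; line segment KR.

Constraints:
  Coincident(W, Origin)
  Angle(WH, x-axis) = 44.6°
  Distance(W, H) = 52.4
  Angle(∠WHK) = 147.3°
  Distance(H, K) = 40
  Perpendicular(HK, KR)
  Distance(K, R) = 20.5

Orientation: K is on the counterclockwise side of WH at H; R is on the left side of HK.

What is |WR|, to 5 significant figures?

84.457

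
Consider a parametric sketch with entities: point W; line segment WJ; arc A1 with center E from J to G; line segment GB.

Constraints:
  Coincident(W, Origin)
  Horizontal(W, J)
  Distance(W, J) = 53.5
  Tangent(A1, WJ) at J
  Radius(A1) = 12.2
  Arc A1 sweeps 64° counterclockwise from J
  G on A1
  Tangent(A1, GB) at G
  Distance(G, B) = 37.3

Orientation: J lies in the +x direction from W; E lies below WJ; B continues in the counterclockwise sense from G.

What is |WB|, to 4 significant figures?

48.12

W is at the origin; WJ is horizontal with |WJ| = 53.5 and J on the +x side, so J = (53.50, 0.000). Since A1 is tangent to WJ there, EJ ⟂ WJ, so E = J + (0, -12.2) = (53.50, -12.20). On A1, J sits at bearing 90° from E; a 64° counterclockwise sweep puts G at bearing 154°, so G = E + 12.2·(cos 154°, sin 154°) = (42.53, -6.852). Tangency of A1 to GB means the radius EG is perpendicular to GB, so GB runs along (−sin 154°, cos 154°); with |GB| = 37.3, B = (26.18, -40.38). Then |WB| = |B − W| = 48.12.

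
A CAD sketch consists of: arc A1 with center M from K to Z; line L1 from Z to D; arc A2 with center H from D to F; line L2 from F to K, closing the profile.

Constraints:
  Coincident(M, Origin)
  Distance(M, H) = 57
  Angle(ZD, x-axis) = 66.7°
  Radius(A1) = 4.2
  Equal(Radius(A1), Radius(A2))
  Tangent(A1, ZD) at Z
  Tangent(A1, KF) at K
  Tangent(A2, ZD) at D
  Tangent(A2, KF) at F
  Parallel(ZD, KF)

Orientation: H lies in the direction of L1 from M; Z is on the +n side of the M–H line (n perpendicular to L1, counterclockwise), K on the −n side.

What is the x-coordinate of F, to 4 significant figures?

26.40

The slot axis is L1's direction at 66.7°, so u = (cos 66.7°, sin 66.7°) = (0.3955, 0.9184) and n = (−sin 66.7°, cos 66.7°) = (-0.9184, 0.3955). M is at the origin and H lies 57.0 along u from M, so H = 57.0·u = (22.55, 52.35). Tangency of A1 to both parallel lines with radius 4.2 puts Z and K at M ± 4.2·n: Z = (-3.857, 1.661), K = (3.857, -1.661). Equal radii place D and F the same way about H: D = H + 4.2·n = (18.69, 54.01), F = H − 4.2·n = (26.40, 50.69). So F.x = 26.40.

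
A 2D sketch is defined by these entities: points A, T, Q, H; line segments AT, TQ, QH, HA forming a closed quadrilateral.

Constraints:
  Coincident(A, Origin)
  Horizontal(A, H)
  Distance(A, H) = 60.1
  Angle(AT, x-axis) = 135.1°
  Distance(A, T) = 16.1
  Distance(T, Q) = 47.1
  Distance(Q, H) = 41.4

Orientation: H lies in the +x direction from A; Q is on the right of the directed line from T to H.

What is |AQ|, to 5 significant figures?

31.040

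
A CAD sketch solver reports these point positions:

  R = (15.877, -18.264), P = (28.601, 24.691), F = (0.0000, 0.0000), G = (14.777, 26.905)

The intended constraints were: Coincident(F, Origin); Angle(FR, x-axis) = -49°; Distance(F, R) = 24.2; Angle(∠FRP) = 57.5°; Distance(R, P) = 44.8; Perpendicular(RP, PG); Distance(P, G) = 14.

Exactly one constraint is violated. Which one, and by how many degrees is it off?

Perpendicular(RP, PG) — off by 7.40°.

F = (0.00, 0.00) ✓; FR at -49.00° ✓; |FR| = 24.20 ✓; ∠FRP = 57.50° ✓; |RP| = 44.80 ✓; ∠(RP, PG) = 97.40° ✗; |PG| = 14.00 ✓.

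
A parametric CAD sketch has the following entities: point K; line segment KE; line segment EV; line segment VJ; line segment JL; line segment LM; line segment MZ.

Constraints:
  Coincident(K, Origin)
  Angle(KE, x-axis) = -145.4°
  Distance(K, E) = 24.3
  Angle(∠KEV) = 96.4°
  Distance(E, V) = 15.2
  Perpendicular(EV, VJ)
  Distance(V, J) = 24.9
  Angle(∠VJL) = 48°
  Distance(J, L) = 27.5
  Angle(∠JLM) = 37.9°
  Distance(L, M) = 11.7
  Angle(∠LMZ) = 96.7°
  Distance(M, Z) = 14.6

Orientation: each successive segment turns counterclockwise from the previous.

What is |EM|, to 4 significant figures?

9.757

K is at the origin; KE runs at -145.4° with length 24.3, so E = (-20.00, -13.80). ∠KEV = 96.4° gives EV at -61.80° from the x-axis; with |EV| = 15.2, V = (-12.82, -27.19). The perpendicularity gives VJ at right angles to EV, so VJ runs at 28.20°; with |VJ| = 24.9, J = (9.125, -15.43). ∠VJL = 48.0° gives JL at 160.2° from the x-axis; with |JL| = 27.5, L = (-16.75, -6.113). ∠JLM = 37.9° gives LM at -57.70° from the x-axis; with |LM| = 11.7, M = (-10.50, -16.00). Then |EM| = |M − E| = 9.757.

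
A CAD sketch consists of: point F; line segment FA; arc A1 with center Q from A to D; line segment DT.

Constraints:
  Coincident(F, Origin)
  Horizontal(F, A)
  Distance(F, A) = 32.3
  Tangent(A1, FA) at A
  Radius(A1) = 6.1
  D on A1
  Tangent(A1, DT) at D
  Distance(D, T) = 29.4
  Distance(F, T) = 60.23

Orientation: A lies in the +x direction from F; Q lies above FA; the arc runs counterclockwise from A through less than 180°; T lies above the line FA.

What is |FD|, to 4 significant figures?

37.45

F is at the origin; FA is horizontal with |FA| = 32.3 and A on the +x side, so A = (32.30, 0.000). The tangent condition forces QA to be normal to FA, so Q = A + (0, 6.1) = (32.30, 6.100). Since QD ⟂ DT (tangency), |QT| = √(6.1² + 29.4²) = 30.03 regardless of where D sits on A1. So T lies on both circle(F, 60.23) and circle(Q, 30.03); the above-FA intersection is T = (53.82, 27.04). D is the foot of the tangent from T: D = (37.35, 2.684).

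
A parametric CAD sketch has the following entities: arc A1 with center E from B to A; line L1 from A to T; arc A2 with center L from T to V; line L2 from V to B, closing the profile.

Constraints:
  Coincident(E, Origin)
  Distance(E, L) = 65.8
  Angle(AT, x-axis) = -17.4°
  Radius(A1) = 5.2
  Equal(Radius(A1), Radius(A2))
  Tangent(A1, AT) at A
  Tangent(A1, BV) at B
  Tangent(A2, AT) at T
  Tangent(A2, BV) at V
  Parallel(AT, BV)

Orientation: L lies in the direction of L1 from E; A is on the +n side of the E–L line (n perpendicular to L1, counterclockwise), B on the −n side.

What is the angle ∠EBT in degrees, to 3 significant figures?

81.0°

Tangency of A1 to both parallel lines with radius 5.2 puts A and B at E ± 5.2·n: A = (1.56, 4.96), B = (-1.56, -4.96). Equal radii place T and V the same way about L: T = L + 5.2·n = (64.3, -14.7), V = L − 5.2·n = (61.2, -24.6). Then cos ∠EBT = BE·BT / (|BE||BT|), giving 81.0°.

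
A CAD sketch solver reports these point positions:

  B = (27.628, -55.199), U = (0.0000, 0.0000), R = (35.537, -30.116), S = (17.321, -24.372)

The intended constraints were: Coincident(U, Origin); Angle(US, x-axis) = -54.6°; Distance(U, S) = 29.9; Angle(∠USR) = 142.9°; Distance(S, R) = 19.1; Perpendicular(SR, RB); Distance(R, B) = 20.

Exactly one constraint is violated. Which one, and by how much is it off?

Distance(R, B) = 20 — off by 6.30.

U = (0.00, 0.00) ✓; US at -54.60° ✓; |US| = 29.90 ✓; ∠USR = 142.9° ✓; |SR| = 19.10 ✓; ∠(SR, RB) = 90.00° ✓; |RB| = 26.30 ✗.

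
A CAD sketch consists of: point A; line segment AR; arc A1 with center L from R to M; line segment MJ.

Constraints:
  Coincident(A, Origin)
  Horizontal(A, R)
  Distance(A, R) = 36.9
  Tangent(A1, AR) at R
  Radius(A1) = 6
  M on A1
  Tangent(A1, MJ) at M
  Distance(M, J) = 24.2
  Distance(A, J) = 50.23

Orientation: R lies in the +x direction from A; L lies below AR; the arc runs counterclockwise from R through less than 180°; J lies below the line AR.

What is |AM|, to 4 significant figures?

32.30

Checks: |LM| = 6.000 ✓; ∠(LM, MJ) = 90.00° ✓; |MJ| = 24.20 ✓; |AJ| = 50.23 ✓.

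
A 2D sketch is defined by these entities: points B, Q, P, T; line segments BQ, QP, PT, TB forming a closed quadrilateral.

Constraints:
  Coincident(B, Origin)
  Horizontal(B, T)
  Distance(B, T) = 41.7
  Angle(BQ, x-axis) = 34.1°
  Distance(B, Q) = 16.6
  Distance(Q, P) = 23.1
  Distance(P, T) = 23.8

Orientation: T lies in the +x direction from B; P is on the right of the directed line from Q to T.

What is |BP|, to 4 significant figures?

24.80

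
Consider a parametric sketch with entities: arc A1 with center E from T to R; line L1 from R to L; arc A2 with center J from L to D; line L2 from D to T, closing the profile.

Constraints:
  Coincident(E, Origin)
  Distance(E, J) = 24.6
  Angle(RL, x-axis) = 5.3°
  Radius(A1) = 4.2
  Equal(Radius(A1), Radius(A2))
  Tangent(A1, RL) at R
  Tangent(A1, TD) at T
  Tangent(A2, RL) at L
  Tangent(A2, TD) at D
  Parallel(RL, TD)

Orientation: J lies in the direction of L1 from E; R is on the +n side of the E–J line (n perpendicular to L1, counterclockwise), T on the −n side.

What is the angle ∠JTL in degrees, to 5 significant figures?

9.1644°

The slot axis is L1's direction at 5.3°, so u = (cos 5.3°, sin 5.3°) = (0.99572, 0.092371) and n = (−sin 5.3°, cos 5.3°) = (-0.092371, 0.99572). E is at the origin and J lies 24.6 along u from E, so J = 24.6·u = (24.495, 2.2723). Tangency of A1 to both parallel lines with radius 4.2 puts R and T at E ± 4.2·n: R = (-0.38796, 4.1820), T = (0.38796, -4.1820). Equal radii place L and D the same way about J: L = J + 4.2·n = (24.107, 6.4544), D = J − 4.2·n = (24.883, -1.9097). Then cos ∠JTL = TJ·TL / (|TJ||TL|), giving 9.1644°.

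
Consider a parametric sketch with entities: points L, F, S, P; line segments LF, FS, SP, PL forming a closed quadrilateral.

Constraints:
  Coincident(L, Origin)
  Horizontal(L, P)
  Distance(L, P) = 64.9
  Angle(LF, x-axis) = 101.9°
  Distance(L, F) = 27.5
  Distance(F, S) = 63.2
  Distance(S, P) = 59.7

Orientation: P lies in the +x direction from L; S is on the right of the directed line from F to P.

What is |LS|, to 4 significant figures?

36.08

L is at the origin; L and P share the same y with |LP| = 64.9 and P in +x, so P = (64.9, 0). LF runs at 101.9° with |LF| = 27.5, so F = (-5.671, 26.91). S is determined by |FS| = 63.2 and |SP| = 59.7 together: it lies at the intersection of circle(F, 63.2) and circle(P, 59.7). With |FP| = 75.53, the foot of the radical line on FP is 40.61 from F and the perpendicular offset is √(63.2² − 40.61²) = 48.42. Taking the right-of-FP solution: S = (15.02, -32.81).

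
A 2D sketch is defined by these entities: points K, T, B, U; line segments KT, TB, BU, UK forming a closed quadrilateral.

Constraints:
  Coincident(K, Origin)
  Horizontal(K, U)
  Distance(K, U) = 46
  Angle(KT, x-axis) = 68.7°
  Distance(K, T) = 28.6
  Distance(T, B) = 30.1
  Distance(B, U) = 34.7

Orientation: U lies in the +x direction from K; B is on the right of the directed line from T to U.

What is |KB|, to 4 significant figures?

11.97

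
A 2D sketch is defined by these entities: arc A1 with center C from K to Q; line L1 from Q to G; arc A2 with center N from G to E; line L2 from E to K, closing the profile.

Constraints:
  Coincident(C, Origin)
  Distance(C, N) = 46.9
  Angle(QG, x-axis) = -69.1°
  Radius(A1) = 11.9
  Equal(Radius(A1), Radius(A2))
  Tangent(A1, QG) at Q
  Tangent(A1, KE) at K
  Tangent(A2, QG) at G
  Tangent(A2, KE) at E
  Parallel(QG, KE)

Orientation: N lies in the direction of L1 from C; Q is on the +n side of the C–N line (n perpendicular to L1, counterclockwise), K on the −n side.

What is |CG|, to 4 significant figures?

48.39

Tangency of A1 to both parallel lines with radius 11.9 puts Q and K at C ± 11.9·n: Q = (11.12, 4.245), K = (-11.12, -4.245). Equal radii place G and E the same way about N: G = N + 11.9·n = (27.85, -39.57), E = N − 11.9·n = (5.614, -48.06). Then |CG| = |G − C| = 48.39.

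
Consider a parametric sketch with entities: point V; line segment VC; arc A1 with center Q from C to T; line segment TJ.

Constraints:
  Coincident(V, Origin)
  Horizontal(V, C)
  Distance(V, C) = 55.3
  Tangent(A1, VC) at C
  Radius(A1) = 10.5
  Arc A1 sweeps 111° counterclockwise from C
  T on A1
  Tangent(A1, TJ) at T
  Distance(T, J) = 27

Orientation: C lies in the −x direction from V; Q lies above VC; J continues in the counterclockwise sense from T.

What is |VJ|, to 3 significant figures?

67.8

V is at the origin; V and C share the same y with |VC| = 55.3 and C on the −x side, so C = (-55.3, 0.00). Since A1 is tangent to VC there, QC ⟂ VC, so Q = C + (0, 10.5) = (-55.3, 10.5). On A1, C sits at bearing -90° from Q; a 111° counterclockwise sweep puts T at bearing 21°, so T = Q + 10.5·(cos 21°, sin 21°) = (-45.5, 14.3). The tangent condition forces QT to be normal to TJ, so TJ runs along (−sin 21°, cos 21°); with |TJ| = 27.0, J = (-55.2, 39.5). Then |VJ| = |J − V| = 67.8.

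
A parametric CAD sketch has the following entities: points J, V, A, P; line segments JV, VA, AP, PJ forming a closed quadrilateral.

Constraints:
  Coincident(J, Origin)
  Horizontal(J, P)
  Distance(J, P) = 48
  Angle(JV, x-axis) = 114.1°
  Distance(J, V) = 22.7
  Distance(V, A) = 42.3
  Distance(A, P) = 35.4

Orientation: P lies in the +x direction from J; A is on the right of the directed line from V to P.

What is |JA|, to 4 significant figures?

20.56

Checks: JV at 114.1° ✓; |VA| = 42.30 ✓; |AP| = 35.40 ✓.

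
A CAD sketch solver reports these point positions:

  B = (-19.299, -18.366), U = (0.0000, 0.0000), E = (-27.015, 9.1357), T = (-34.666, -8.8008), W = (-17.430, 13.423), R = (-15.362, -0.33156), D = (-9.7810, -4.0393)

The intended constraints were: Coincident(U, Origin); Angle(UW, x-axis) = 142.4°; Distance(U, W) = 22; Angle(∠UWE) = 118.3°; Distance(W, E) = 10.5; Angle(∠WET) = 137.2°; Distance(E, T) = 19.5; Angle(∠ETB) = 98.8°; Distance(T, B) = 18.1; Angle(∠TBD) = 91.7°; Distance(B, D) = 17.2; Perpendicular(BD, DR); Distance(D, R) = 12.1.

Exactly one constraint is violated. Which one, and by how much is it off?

Distance(D, R) = 12.1 — off by 5.40.

U = (0.00, 0.00) ✓; UW at 142.4° ✓; |UW| = 22.00 ✓; ∠UWE = 118.3° ✓; |WE| = 10.50 ✓; ∠WET = 137.2° ✓; |ET| = 19.50 ✓; ∠ETB = 98.80° ✓; |TB| = 18.10 ✓; ∠TBD = 91.70° ✓; |BD| = 17.20 ✓; ∠(BD, DR) = 90.00° ✓; |DR| = 6.700 ✗.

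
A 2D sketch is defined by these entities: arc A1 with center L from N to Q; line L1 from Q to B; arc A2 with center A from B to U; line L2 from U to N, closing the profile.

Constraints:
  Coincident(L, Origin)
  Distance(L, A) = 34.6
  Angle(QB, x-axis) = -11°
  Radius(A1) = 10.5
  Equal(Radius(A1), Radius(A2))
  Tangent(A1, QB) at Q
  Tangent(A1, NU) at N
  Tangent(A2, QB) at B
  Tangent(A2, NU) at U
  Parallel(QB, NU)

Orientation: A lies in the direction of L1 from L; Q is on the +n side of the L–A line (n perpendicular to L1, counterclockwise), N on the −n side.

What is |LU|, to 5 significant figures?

36.158

The slot axis is L1's direction at -11.0°, so u = (cos -11.0°, sin -11.0°) = (0.98163, -0.19081) and n = (−sin -11.0°, cos -11.0°) = (0.19081, 0.98163). L is at the origin and A lies 34.6 along u from L, so A = 34.6·u = (33.964, -6.6020). Tangency of A1 to both parallel lines with radius 10.5 puts Q and N at L ± 10.5·n: Q = (2.0035, 10.307), N = (-2.0035, -10.307). Equal radii place B and U the same way about A: B = A + 10.5·n = (35.968, 3.7051), U = A − 10.5·n = (31.961, -16.909). Then |LU| = |U − L| = 36.158.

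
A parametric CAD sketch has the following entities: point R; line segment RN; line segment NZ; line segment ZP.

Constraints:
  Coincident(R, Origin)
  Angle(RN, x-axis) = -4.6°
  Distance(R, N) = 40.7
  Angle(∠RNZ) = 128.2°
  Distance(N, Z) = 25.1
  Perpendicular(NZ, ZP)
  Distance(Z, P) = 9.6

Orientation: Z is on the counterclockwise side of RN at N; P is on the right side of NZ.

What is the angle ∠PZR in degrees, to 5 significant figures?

122.47°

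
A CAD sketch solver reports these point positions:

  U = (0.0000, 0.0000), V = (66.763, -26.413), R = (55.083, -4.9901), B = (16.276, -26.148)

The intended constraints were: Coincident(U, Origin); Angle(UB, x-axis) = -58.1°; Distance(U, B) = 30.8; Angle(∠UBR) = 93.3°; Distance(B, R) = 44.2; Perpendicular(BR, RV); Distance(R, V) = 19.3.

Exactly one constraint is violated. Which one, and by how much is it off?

Distance(R, V) = 19.3 — off by 5.10.

U = (0.00, 0.00) ✓; UB at -58.10° ✓; |UB| = 30.80 ✓; ∠UBR = 93.30° ✓; |BR| = 44.20 ✓; ∠(BR, RV) = 90.00° ✓; |RV| = 24.40 ✗.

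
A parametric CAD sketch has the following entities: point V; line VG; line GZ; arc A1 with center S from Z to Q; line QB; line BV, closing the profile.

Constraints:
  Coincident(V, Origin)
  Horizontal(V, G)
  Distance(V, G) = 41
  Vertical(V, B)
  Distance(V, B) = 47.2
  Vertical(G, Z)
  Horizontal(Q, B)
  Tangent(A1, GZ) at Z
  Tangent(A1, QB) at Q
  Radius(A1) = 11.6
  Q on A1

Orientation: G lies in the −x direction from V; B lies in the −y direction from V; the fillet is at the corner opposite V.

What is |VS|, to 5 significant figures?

46.171

V is at the origin; V and G share the same y with |VG| = 41.0 and G on the −x side, so G = (-41.000, 0.0000). V and B share the same x with |VB| = 47.2 and B on the −y side, so B = (0.0000, -47.200). The virtual corner opposite V is at (-41.000, -47.200). Since A1 is tangent to GZ there, SZ ⟂ GZ and A1 meets QB tangentially, so SQ is at right angles to QB, with radius 11.6, so the center S sits 11.6 in from both sides at S = (-29.400, -35.600). Then |VS| = |S − V| = 46.171.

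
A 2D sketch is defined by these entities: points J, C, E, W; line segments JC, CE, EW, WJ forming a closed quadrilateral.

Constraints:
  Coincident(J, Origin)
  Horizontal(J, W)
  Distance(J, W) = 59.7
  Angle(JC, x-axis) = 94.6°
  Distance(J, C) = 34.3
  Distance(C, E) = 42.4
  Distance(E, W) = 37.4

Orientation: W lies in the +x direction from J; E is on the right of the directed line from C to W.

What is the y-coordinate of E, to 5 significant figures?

-0.018905

J is at the origin; J and W share the same y with |JW| = 59.7 and W in +x, so W = (59.7, 0). JC runs at 94.6° with |JC| = 34.3, so C = (-2.7508, 34.190). E is determined by |CE| = 42.4 and |EW| = 37.4 together: it lies at the intersection of circle(C, 42.4) and circle(W, 37.4). With |CW| = 71.197, the foot of the radical line on CW is 38.401 from C and the perpendicular offset is √(42.4² − 38.401²) = 17.976. Taking the right-of-CW solution: E = (22.300, -0.018905).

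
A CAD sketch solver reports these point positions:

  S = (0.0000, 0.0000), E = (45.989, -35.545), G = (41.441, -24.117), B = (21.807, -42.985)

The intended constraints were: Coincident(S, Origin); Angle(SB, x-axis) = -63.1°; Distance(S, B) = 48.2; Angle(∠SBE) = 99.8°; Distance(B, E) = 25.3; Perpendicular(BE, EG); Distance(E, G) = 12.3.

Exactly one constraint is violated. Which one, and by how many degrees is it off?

Perpendicular(BE, EG) — off by 4.60°.

S = (0.00, 0.00) ✓; SB at -63.10° ✓; |SB| = 48.20 ✓; ∠SBE = 99.80° ✓; |BE| = 25.30 ✓; ∠(BE, EG) = 94.60° ✗; |EG| = 12.30 ✓.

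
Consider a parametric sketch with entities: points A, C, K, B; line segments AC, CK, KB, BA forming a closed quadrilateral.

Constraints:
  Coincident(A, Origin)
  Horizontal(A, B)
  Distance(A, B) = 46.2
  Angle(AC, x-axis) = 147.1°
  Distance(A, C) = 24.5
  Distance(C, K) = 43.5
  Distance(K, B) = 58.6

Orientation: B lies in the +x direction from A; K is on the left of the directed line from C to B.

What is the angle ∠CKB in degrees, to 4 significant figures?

82.21°

Checks: |CK| = 43.50 ✓; |KB| = 58.60 ✓.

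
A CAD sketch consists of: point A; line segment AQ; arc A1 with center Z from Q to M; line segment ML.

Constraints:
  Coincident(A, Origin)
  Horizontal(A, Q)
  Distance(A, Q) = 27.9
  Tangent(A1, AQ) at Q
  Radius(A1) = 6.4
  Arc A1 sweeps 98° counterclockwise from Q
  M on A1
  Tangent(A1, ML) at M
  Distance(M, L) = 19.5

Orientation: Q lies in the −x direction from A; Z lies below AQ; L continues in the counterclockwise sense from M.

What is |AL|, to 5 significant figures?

41.248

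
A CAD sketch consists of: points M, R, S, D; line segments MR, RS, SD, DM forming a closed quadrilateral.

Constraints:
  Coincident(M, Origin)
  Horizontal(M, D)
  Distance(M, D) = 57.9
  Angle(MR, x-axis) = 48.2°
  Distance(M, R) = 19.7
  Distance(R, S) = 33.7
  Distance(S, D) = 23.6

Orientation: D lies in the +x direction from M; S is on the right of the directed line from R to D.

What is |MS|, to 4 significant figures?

37.66

M is at the origin; M and D share the same y with |MD| = 57.9 and D in +x, so D = (57.9, 0). MR runs at 48.2° with |MR| = 19.7, so R = (13.13, 14.69). S is determined by |RS| = 33.7 and |SD| = 23.6 together: it lies at the intersection of circle(R, 33.7) and circle(D, 23.6). With |RD| = 47.12, the foot of the radical line on RD is 29.70 from R and the perpendicular offset is √(33.7² − 29.70²) = 15.93. Taking the right-of-RD solution: S = (36.39, -9.703).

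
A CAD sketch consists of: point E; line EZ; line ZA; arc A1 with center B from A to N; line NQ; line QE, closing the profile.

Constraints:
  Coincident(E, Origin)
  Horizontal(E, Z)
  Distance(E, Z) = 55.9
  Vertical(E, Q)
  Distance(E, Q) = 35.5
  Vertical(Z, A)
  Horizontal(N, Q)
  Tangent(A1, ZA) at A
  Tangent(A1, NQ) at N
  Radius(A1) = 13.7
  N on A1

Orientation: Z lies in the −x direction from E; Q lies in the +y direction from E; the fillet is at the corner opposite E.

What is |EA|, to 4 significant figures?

60.00

The virtual corner opposite E is at (-55.90, 35.50). Since A1 is tangent to ZA there, BA ⟂ ZA and since A1 is tangent to NQ there, BN ⟂ NQ, with radius 13.7, so the center B sits 13.7 in from both sides at B = (-42.20, 21.80). That places the tangent points at A = (-55.90, 21.80) on ZA and N = (-42.20, 35.50) on NQ. Then |EA| = |A − E| = 60.00.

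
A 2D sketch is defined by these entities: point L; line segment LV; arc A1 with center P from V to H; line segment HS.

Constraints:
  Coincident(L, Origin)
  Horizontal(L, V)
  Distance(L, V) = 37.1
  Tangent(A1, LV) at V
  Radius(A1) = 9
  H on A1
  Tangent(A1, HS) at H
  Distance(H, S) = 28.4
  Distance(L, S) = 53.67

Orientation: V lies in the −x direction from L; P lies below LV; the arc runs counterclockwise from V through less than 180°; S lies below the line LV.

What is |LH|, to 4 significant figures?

47.16

L is at the origin; LV is horizontal with |LV| = 37.1 and V on the −x side, so V = (-37.10, 0.000). A1 meets LV tangentially, so PV is at right angles to LV, so P = V + (0, -9) = (-37.10, -9.000). Since PH ⟂ HS (tangency), |PS| = √(9.0² + 28.4²) = 29.79 regardless of where H sits on A1. So S lies on both circle(L, 53.67) and circle(P, 29.79); the below-LV intersection is S = (-37.09, -38.79). H is the foot of the tangent from S: H = (-45.68, -11.72).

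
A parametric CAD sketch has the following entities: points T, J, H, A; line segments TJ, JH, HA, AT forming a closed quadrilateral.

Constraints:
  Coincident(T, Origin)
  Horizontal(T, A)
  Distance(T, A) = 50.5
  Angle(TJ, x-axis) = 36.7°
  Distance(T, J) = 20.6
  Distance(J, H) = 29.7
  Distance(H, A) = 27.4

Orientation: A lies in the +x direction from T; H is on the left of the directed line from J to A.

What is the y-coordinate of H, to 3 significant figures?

26.3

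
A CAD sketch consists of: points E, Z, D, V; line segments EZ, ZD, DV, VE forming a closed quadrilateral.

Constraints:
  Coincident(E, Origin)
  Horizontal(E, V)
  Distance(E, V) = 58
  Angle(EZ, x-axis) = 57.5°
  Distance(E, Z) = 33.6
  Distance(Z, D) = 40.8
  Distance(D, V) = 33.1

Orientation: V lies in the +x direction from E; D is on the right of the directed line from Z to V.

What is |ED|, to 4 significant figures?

29.30

E is at the origin; E and V share the same y with |EV| = 58.0 and V in +x, so V = (58.0, 0). EZ runs at 57.5° with |EZ| = 33.6, so Z = (18.05, 28.34). D is determined by |ZD| = 40.8 and |DV| = 33.1 together: it lies at the intersection of circle(Z, 40.8) and circle(V, 33.1). With |ZV| = 48.98, the foot of the radical line on ZV is 30.30 from Z and the perpendicular offset is √(40.8² − 30.30²) = 27.33. Taking the right-of-ZV solution: D = (26.95, -11.48).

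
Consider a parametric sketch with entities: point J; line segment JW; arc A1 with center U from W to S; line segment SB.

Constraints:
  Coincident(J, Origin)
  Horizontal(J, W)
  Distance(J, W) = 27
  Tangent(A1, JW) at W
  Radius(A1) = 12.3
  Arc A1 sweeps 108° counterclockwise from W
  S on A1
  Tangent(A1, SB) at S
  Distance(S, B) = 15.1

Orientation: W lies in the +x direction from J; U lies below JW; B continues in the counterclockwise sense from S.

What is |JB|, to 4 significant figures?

36.42

On A1, W sits at bearing 90° from U; a 108° counterclockwise sweep puts S at bearing 198°, so S = U + 12.3·(cos 198°, sin 198°) = (15.30, -16.10). A1 meets SB tangentially, so US is at right angles to SB, so SB runs along (−sin 198°, cos 198°); with |SB| = 15.1, B = (19.97, -30.46). Then |JB| = |B − J| = 36.42.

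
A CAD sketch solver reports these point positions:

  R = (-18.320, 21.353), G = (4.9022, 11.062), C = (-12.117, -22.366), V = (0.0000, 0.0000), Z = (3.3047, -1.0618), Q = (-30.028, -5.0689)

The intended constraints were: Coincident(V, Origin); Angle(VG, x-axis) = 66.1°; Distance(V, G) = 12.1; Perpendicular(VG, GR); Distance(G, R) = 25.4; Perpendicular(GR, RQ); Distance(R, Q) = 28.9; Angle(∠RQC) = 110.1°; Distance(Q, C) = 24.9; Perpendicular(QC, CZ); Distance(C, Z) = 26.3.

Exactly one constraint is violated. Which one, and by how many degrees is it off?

Perpendicular(QC, CZ) — off by 8.10°.

V = (0.00, 0.00) ✓; VG at 66.10° ✓; |VG| = 12.10 ✓; ∠(VG, GR) = 90.00° ✓; |GR| = 25.40 ✓; ∠(GR, RQ) = 90.00° ✓; |RQ| = 28.90 ✓; ∠RQC = 110.1° ✓; |QC| = 24.90 ✓; ∠(QC, CZ) = 98.10° ✗; |CZ| = 26.30 ✓.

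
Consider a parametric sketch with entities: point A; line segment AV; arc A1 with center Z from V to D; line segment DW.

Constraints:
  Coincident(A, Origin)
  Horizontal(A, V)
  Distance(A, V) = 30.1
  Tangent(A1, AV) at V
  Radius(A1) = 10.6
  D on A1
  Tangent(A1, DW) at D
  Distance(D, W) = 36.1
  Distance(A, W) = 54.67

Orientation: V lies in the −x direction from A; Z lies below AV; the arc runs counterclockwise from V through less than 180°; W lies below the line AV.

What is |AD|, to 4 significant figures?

42.50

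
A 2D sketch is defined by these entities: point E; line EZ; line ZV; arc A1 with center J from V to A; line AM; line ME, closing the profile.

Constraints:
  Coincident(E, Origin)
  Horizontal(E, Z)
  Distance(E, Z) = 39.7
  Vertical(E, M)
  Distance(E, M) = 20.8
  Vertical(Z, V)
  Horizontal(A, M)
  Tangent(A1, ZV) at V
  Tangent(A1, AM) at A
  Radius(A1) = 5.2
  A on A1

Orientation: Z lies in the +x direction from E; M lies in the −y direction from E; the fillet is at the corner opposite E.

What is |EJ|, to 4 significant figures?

37.86

E is at the origin; E and Z share the same y with |EZ| = 39.7 and Z on the +x side, so Z = (39.70, 0.000). EM is vertical with |EM| = 20.8 and M on the −y side, so M = (0.000, -20.80). The virtual corner opposite E is at (39.70, -20.80). Tangency of A1 to ZV means the radius JV is perpendicular to ZV and A1 meets AM tangentially, so JA is at right angles to AM, with radius 5.2, so the center J sits 5.2 in from both sides at J = (34.50, -15.60). Then |EJ| = |J − E| = 37.86.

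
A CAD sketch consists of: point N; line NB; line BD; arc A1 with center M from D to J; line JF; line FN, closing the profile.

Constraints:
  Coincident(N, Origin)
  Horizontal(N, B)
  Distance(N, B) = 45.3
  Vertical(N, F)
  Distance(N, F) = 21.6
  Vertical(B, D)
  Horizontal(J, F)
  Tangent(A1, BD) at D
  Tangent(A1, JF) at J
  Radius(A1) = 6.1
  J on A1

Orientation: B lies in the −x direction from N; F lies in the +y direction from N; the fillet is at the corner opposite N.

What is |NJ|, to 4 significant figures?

44.76

N is at the origin; NB is horizontal with |NB| = 45.3 and B on the −x side, so B = (-45.30, 0.000). N and F share the same x with |NF| = 21.6 and F on the +y side, so F = (0.000, 21.60). The virtual corner opposite N is at (-45.30, 21.60). The tangent condition forces MD to be normal to BD and since A1 is tangent to JF there, MJ ⟂ JF, with radius 6.1, so the center M sits 6.1 in from both sides at M = (-39.20, 15.50). That places the tangent points at D = (-45.30, 15.50) on BD and J = (-39.20, 21.60) on JF. Then |NJ| = |J − N| = 44.76.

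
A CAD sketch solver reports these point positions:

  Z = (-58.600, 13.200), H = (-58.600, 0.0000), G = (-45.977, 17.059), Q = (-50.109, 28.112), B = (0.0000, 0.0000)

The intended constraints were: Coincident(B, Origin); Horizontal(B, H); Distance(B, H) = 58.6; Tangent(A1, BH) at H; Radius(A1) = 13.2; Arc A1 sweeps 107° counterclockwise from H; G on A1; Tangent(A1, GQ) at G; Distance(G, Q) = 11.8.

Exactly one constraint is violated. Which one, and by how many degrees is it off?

Tangent(A1, GQ) at G — off by 3.50°.

B = (0.00, 0.00) ✓; B.y = 0.00, H.y = 0.00 ✓; |BH| = 58.60 ✓; ∠(ZH, HB) = 90.00° ✓; |ZH| = 13.20 ✓; bearing(Z→G) − bearing(Z→H) = 107.0° ✓; |ZG| = 13.20 ✓; ∠(ZG, GQ) = 86.50° ✗; |GQ| = 11.80 ✓.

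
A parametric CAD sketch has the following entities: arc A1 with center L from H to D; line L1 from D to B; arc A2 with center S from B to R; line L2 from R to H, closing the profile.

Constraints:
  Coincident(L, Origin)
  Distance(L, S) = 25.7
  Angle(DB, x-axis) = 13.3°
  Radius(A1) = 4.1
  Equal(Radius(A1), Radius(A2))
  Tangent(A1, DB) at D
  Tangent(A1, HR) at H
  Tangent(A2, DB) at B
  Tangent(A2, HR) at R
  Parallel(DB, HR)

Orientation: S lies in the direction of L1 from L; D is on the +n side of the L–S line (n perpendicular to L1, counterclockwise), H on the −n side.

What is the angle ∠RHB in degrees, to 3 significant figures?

17.7°

The slot axis is L1's direction at 13.3°, so u = (cos 13.3°, sin 13.3°) = (0.973, 0.230) and n = (−sin 13.3°, cos 13.3°) = (-0.230, 0.973). L is at the origin and S lies 25.7 along u from L, so S = 25.7·u = (25.0, 5.91). Tangency of A1 to both parallel lines with radius 4.1 puts D and H at L ± 4.1·n: D = (-0.943, 3.99), H = (0.943, -3.99). Equal radii place B and R the same way about S: B = S + 4.1·n = (24.1, 9.90), R = S − 4.1·n = (26.0, 1.92). Then cos ∠RHB = HR·HB / (|HR||HB|), giving 17.7°.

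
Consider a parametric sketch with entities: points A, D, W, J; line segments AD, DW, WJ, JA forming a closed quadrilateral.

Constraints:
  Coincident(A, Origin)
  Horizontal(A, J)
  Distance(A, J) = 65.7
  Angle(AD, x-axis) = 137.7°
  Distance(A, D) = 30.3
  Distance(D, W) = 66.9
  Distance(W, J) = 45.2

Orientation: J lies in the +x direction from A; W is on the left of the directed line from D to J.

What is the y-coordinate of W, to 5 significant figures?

38.486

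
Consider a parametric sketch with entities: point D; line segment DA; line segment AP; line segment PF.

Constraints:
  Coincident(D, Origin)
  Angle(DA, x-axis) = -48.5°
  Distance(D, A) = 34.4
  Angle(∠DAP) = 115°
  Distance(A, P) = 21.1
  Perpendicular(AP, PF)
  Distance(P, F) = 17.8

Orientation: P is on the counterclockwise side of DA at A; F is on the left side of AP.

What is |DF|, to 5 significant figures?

38.066

D is at the origin; DA runs at -48.5° with length 34.4, so A = 34.4·(cos -48.5°, sin -48.5°) = (22.794, -25.764). ∠DAP = 115.0°, so AP runs at -48.5° + (180° − 115.0°) = 16.500° from the x-axis; with |AP| = 21.1, P = A + 21.1·(cos 16.500°, sin 16.500°) = (43.025, -19.771). AP ⟂ PF; with |PF| = 17.8 on the left of AP, F = P + 17.8·(-0.28402, 0.95882) = (37.970, -2.7044). Then |DF| = |F − D| = 38.066.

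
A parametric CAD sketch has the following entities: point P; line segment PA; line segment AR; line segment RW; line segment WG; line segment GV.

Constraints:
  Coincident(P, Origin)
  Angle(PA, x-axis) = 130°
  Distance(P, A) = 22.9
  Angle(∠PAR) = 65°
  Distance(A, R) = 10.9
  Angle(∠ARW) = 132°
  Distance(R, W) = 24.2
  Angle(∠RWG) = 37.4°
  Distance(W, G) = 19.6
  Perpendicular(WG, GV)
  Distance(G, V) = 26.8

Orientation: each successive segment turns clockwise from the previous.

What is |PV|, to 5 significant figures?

32.863

P is at the origin; PA runs at 130.0° with length 22.9, so A = (-14.720, 17.542). ∠PAR = 65.0° gives AR at 15.000° from the x-axis; with |AR| = 10.9, R = (-4.1912, 20.364). ∠ARW = 132.0° gives RW at -33.000° from the x-axis; with |RW| = 24.2, W = (16.105, 7.1833). ∠RWG = 37.4° gives WG at -175.60° from the x-axis; with |WG| = 19.6, G = (-3.4377, 5.6796). The perpendicularity gives GV at right angles to WG, so GV runs at 94.400°; with |GV| = 26.8, V = (-5.4937, 32.401). Then |PV| = |V − P| = 32.863.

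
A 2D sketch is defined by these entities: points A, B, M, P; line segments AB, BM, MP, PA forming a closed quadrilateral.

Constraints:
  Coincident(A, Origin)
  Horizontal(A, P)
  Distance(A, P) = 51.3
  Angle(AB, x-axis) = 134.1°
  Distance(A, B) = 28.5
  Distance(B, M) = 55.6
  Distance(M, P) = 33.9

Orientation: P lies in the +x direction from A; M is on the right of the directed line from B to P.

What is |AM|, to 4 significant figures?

27.26

Checks: |BM| = 55.60 ✓; |MP| = 33.90 ✓.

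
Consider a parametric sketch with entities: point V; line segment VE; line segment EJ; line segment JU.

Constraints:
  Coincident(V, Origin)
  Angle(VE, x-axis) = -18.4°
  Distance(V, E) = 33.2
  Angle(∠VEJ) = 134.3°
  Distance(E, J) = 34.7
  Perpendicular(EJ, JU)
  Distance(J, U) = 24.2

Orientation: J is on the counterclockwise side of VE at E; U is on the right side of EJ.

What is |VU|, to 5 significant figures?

75.175

V is at the origin; VE runs at -18.4° with length 33.2, so E = 33.2·(cos -18.4°, sin -18.4°) = (31.503, -10.480). ∠VEJ = 134.3°, so EJ runs at -18.4° + (180° − 134.3°) = 27.300° from the x-axis; with |EJ| = 34.7, J = E + 34.7·(cos 27.300°, sin 27.300°) = (62.338, 5.4356). EJ ⟂ JU; with |JU| = 24.2 on the right of EJ, U = J + 24.2·(0.45865, -0.88862) = (73.437, -16.069). Then |VU| = |U − V| = 75.175.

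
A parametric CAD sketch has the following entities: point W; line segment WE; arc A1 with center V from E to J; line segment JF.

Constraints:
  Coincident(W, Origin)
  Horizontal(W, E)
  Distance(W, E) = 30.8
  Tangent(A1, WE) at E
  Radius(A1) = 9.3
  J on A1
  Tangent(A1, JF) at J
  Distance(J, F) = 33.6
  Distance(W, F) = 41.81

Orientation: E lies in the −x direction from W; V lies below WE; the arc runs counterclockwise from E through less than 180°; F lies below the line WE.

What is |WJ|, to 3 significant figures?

40.6

W is at the origin; WE is horizontal with |WE| = 30.8 and E on the −x side, so E = (-30.8, 0.00). A1 meets WE tangentially, so VE is at right angles to WE, so V = E + (0, -9.3) = (-30.8, -9.30). Since VJ ⟂ JF (tangency), |VF| = √(9.3² + 33.6²) = 34.9 regardless of where J sits on A1. So F lies on both circle(W, 41.81) and circle(V, 34.9); the below-WE intersection is F = (-13.5, -39.6). J is the foot of the tangent from F: J = (-37.4, -15.9).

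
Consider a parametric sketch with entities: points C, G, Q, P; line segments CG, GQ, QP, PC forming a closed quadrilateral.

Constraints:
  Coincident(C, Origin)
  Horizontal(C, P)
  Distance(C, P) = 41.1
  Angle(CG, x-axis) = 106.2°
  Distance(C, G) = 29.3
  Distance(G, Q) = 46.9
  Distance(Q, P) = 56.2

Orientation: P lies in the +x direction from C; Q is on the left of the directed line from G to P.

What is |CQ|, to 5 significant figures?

62.849

C is at the origin; CP is horizontal with |CP| = 41.1 and P in +x, so P = (41.1, 0). CG runs at 106.2° with |CG| = 29.3, so G = (-8.1744, 28.137). Q is determined by |GQ| = 46.9 and |QP| = 56.2 together: it lies at the intersection of circle(G, 46.9) and circle(P, 56.2). With |GP| = 56.742, the foot of the radical line on GP is 19.922 from G and the perpendicular offset is √(46.9² − 19.922²) = 42.459. Taking the left-of-GP solution: Q = (30.180, 55.129).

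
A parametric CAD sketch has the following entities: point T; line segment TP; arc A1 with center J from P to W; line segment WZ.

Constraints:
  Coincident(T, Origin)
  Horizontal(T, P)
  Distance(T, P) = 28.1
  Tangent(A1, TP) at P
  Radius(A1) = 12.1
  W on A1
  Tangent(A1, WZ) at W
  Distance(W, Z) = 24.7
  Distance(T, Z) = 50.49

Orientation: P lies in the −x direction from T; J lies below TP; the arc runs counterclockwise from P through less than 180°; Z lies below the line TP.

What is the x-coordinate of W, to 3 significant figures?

-39.6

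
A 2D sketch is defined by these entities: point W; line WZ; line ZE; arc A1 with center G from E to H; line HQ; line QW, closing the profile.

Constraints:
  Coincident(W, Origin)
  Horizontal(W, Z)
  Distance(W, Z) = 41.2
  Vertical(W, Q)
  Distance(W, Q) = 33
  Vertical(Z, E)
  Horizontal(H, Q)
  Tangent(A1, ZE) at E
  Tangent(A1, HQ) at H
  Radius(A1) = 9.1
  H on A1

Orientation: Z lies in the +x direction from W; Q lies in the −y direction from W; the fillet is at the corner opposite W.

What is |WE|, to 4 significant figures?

47.63

W is at the origin; WZ is horizontal with |WZ| = 41.2 and Z on the +x side, so Z = (41.20, 0.000). WQ is vertical with |WQ| = 33.0 and Q on the −y side, so Q = (0.000, -33.00). The virtual corner opposite W is at (41.20, -33.00). Tangency of A1 to ZE means the radius GE is perpendicular to ZE and the tangent condition forces GH to be normal to HQ, with radius 9.1, so the center G sits 9.1 in from both sides at G = (32.10, -23.90). That places the tangent points at E = (41.20, -23.90) on ZE and H = (32.10, -33.00) on HQ. Then |WE| = |E − W| = 47.63.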